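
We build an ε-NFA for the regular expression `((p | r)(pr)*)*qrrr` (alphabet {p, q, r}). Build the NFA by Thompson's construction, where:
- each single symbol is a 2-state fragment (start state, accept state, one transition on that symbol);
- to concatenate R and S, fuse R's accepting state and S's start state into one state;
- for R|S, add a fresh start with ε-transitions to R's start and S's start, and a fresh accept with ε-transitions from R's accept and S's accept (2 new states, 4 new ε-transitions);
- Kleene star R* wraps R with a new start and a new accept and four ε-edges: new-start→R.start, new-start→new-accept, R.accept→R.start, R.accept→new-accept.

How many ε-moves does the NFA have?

Building bottom-up:
Each of the 8 symbol leaves contributes 0 ε-transitions.
  p | r → 4 ε-transitions
  pr → 0 ε-transitions
  (pr)* → 4 ε-transitions
  (p | r)(pr)* → 8 ε-transitions
  ((p | r)(pr)*)* → 12 ε-transitions
  ((p | r)(pr)*)*qrrr → 12 ε-transitions

12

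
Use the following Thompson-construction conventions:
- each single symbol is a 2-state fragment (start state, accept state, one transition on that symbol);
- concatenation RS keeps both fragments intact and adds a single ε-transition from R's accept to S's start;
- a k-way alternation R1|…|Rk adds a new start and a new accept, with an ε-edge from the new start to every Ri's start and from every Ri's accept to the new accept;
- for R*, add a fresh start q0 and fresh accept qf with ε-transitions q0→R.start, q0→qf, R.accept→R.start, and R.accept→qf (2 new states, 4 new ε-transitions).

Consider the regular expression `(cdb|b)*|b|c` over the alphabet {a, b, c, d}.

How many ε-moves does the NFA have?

By structural recursion:
Each of the 6 symbol leaves contributes 0 ε-transitions.
  cdb = 2 ε-transitions
  cdb|b = 6 ε-transitions
  (cdb|b)* = 10 ε-transitions
  (cdb|b)*|b|c = 16 ε-transitions

16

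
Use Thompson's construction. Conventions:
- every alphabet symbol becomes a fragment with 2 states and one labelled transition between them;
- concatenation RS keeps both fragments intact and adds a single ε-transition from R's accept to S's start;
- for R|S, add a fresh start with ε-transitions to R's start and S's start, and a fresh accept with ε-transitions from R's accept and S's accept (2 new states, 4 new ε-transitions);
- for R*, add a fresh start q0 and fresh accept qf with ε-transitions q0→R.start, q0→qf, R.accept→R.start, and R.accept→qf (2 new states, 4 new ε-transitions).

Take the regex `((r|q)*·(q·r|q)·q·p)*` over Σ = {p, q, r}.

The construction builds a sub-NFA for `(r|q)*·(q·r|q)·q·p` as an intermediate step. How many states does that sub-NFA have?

Fragment for `(r|q)*·(q·r|q)·q·p`:
Each of the 7 symbol leaves contributes a 2-state fragment.
  r|q → 6 states
  (r|q)* → 8 states
  q·r → 4 states
  q·r|q → 8 states
  (r|q)*·(q·r|q)·q·p → 20 states

20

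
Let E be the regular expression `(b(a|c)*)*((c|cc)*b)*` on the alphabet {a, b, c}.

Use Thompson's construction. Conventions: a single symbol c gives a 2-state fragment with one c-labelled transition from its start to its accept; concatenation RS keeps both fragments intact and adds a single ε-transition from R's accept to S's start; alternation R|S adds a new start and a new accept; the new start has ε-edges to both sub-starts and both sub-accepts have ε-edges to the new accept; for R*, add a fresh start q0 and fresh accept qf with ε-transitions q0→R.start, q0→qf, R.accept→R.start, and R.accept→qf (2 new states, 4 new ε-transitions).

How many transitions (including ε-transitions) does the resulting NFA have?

35

Bottom-up over the parse tree:
Each of the 7 symbol leaves contributes 1 transition (1 symbol, 0 ε).
  a|c : 6 transitions (2 symbol, 4 ε)
  (a|c)* : 10 transitions (2 symbol, 8 ε)
  b(a|c)* : 12 transitions (3 symbol, 9 ε)
  (b(a|c)*)* : 16 transitions (3 symbol, 13 ε)
  cc : 3 transitions (2 symbol, 1 ε)
  c|cc : 8 transitions (3 symbol, 5 ε)
  (c|cc)* : 12 transitions (3 symbol, 9 ε)
  (c|cc)*b : 14 transitions (4 symbol, 10 ε)
  ((c|cc)*b)* : 18 transitions (4 symbol, 14 ε)
  (b(a|c)*)*((c|cc)*b)* : 35 transitions (7 symbol, 28 ε)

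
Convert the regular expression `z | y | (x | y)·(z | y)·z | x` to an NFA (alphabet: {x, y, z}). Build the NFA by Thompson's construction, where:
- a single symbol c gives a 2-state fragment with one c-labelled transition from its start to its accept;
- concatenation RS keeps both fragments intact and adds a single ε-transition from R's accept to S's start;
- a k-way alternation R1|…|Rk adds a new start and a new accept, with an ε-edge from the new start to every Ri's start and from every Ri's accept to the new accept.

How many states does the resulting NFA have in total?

22

Bottom-up over the parse tree:
Each of the 8 symbol leaves contributes a 2-state fragment.
  x | y : 6 states
  z | y : 6 states
  (x | y)·(z | y)·z : 14 states
  z | y | (x | y)·(z | y)·z | x : 22 states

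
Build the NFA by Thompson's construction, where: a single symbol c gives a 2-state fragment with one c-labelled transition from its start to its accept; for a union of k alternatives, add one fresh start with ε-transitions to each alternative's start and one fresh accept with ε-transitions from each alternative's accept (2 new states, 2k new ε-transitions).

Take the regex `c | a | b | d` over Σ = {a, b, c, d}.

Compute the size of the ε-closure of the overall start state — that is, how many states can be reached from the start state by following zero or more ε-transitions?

5

Work bottom-up. For each fragment F, track |ε-closure(F.start)| and whether F's accept lies in that closure (i.e. whether F accepts ε). A single-symbol fragment has closure size 1 and does not accept ε.
  c | a | b | d : C = 1 + 1 + 1 + 1 + 1 = 5 (the new accept is not ε-reachable since no branch accepts ε)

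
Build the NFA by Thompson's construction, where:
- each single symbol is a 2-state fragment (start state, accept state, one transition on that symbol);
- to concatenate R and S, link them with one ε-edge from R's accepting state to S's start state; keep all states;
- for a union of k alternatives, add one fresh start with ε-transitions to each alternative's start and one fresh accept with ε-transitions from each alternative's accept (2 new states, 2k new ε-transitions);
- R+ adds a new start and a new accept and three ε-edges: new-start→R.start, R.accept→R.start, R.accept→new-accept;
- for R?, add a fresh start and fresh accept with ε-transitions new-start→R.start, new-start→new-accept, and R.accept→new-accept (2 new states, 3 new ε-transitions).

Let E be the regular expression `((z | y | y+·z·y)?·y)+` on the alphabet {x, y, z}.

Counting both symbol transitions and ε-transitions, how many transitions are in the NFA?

Recursing over subexpressions:
Each of the 6 symbol leaves contributes 1 transition (1 symbol, 0 ε).
  y+ = 4 transitions (1 symbol, 3 ε)
  y+·z·y = 8 transitions (3 symbol, 5 ε)
  z | y | y+·z·y = 16 transitions (5 symbol, 11 ε)
  (z | y | y+·z·y)? = 19 transitions (5 symbol, 14 ε)
  (z | y | y+·z·y)?·y = 21 transitions (6 symbol, 15 ε)
  ((z | y | y+·z·y)?·y)+ = 24 transitions (6 symbol, 18 ε)

24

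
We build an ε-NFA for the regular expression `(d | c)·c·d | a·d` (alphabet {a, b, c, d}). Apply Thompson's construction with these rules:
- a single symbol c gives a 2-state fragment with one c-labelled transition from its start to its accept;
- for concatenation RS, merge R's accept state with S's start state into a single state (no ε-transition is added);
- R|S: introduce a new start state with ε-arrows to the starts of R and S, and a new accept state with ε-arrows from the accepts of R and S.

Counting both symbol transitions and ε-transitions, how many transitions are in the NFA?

14

By structural recursion:
Each of the 6 symbol leaves contributes 1 transition (1 symbol, 0 ε).
  d | c : 6 transitions (2 symbol, 4 ε)
  (d | c)·c·d : 8 transitions (4 symbol, 4 ε)
  a·d : 2 transitions (2 symbol, 0 ε)
  (d | c)·c·d | a·d : 14 transitions (6 symbol, 8 ε)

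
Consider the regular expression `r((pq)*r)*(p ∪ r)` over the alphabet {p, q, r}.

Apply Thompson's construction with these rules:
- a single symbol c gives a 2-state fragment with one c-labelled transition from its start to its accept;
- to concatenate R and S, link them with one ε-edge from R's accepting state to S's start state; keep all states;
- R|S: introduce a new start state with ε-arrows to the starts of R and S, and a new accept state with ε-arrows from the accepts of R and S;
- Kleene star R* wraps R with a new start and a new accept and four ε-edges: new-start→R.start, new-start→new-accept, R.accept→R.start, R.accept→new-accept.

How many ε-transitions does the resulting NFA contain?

16

Per subexpression:
Each of the 6 symbol leaves contributes 0 ε-transitions.
  pq → 1 ε-transition
  (pq)* → 5 ε-transitions
  (pq)*r → 6 ε-transitions
  ((pq)*r)* → 10 ε-transitions
  p ∪ r → 4 ε-transitions
  r((pq)*r)*(p ∪ r) → 16 ε-transitions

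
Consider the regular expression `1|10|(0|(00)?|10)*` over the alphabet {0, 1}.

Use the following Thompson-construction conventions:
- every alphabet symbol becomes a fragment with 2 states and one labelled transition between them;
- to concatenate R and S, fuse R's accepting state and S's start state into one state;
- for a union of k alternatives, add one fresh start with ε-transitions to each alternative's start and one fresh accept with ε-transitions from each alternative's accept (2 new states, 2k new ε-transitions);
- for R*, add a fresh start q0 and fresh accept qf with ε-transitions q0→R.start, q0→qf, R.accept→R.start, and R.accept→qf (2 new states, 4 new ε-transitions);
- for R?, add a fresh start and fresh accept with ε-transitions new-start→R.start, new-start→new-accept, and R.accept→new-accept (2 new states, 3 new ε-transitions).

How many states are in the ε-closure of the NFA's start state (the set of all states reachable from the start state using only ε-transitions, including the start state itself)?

Let C(F) = |ε-closure(F.start)| within fragment F, and note whether F accepts ε. Symbol fragments have C = 1 and do not accept ε. Then:
  10 → same as the first factor's closure: C = 1
  00 → C equals the left operand's closure size = 1 (its accept is not ε-reachable, so the closure stops there)
  (00)? → new start has ε-edges to the inner start and to the new accept, so C = 2 + 1 = 3
  10 → C equals the left operand's closure size = 1 (its accept is not ε-reachable, so the closure stops there)
  0|(00)?|10 → C = 1 (new start) + (1 + 3 + 1) + 1 (new accept, since some branch ε-reaches its own accept) = 7
  (0|(00)?|10)* → C = 1 (new start) + 7 (body) + 1 (new accept) = 9
  1|10|(0|(00)?|10)* → new start ε-reaches every alternative's start; at least one alternative accepts ε, so the union's new accept is reached too: C = 1 + 1 + 1 + 9 + 1 = 13

13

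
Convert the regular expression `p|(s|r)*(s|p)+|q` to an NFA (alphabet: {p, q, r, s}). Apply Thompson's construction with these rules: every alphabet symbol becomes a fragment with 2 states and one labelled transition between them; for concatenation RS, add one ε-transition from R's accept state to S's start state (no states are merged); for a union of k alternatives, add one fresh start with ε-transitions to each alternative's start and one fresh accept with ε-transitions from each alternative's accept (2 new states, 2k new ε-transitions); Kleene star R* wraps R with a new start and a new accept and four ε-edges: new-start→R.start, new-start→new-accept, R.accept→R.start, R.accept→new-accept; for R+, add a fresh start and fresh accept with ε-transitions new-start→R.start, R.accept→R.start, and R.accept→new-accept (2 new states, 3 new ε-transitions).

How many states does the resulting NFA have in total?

22

Recursing over subexpressions:
Each of the 6 symbol leaves contributes a 2-state fragment.
  s|r — 6 states
  (s|r)* — 8 states
  s|p — 6 states
  (s|p)+ — 8 states
  (s|r)*(s|p)+ — 16 states
  p|(s|r)*(s|p)+|q — 22 states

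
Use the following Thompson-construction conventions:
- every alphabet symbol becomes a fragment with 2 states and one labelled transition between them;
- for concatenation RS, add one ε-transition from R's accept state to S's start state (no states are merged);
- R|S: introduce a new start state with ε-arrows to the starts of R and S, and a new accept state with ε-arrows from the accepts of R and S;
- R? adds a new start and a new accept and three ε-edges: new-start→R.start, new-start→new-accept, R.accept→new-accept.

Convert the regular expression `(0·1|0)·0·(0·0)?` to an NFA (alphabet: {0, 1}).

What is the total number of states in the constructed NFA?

16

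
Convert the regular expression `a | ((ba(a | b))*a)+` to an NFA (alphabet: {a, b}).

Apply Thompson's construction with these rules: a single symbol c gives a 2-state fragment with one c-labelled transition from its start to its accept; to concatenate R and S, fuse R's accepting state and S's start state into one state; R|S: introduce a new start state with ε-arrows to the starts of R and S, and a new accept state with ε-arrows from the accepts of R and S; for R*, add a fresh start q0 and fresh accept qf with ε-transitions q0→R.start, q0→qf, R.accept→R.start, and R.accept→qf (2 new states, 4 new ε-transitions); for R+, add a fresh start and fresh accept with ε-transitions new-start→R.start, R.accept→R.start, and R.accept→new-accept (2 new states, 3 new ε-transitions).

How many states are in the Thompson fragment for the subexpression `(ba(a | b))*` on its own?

10

Fragment for `(ba(a | b))*`:
Each of the 4 symbol leaves contributes a 2-state fragment.
  a | b — 6 states
  ba(a | b) — 8 states
  (ba(a | b))* — 10 states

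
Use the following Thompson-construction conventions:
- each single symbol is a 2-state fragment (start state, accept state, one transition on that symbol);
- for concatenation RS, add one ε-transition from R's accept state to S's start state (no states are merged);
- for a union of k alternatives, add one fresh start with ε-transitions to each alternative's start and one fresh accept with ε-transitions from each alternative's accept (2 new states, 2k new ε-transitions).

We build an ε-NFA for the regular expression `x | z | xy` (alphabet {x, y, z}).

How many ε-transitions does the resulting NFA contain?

7

Building bottom-up:
Each of the 4 symbol leaves contributes 0 ε-transitions.
  xy → 1 ε-transition
  x | z | xy → 7 ε-transitions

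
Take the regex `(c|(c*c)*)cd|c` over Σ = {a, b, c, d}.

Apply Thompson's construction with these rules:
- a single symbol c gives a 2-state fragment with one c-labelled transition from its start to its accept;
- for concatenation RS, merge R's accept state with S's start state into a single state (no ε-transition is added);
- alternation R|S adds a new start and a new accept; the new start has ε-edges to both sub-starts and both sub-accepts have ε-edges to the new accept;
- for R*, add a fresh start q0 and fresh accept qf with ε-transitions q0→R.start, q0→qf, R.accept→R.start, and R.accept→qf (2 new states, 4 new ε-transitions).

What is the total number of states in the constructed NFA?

17

Bottom-up over the parse tree:
Each of the 6 symbol leaves contributes a 2-state fragment.
  c* : 4 states
  c*c : 5 states
  (c*c)* : 7 states
  c|(c*c)* : 11 states
  (c|(c*c)*)cd : 13 states
  (c|(c*c)*)cd|c : 17 states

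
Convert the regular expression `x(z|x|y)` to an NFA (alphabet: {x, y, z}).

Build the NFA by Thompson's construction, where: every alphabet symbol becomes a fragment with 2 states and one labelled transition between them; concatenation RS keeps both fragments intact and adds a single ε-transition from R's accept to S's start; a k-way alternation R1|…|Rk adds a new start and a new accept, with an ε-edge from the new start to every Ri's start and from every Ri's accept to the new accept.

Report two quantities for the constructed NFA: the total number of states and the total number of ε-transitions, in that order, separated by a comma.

Building bottom-up:
Each of the 4 symbol leaves contributes 2 states and 0 ε-transitions.
  z|x|y — 8 states, 6 ε-transitions
  x(z|x|y) — 10 states, 7 ε-transitions

10, 7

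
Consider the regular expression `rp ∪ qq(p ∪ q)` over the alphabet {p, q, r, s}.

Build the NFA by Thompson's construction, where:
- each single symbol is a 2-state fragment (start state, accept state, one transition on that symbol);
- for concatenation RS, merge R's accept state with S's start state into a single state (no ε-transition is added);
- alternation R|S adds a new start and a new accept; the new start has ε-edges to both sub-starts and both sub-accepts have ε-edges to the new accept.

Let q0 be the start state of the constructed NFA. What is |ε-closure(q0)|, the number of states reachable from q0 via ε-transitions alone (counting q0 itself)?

Compute the ε-closure size of each fragment's start state recursively; a symbol fragment's start has no outgoing ε-edge, so its closure is just itself (size 1).
  rp → |closure| equals the left operand's closure size = 1 (its accept is not ε-reachable, so the closure stops there)
  p ∪ q → new start ε-reaches every alternative's start; none of them accept ε, so the new accept is not reached: |closure| = 1 + 1 + 1 = 3
  qq(p ∪ q) → same as the first factor's closure: |closure| = 1
  rp ∪ qq(p ∪ q) → |closure| = 1 + 1 + 1 = 3 (the new accept is not ε-reachable since no branch accepts ε)

3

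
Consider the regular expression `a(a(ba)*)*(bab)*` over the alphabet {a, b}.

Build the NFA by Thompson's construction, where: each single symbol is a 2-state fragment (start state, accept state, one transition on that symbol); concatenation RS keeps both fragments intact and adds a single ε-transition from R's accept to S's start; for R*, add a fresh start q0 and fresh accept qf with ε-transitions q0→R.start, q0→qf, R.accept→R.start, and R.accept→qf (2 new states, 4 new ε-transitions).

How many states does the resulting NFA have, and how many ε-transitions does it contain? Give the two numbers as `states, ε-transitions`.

By structural recursion:
Each of the 7 symbol leaves contributes 2 states and 0 ε-transitions.
  ba → 4 states, 1 ε-transition
  (ba)* → 6 states, 5 ε-transitions
  a(ba)* → 8 states, 6 ε-transitions
  (a(ba)*)* → 10 states, 10 ε-transitions
  bab → 6 states, 2 ε-transitions
  (bab)* → 8 states, 6 ε-transitions
  a(a(ba)*)*(bab)* → 20 states, 18 ε-transitions

20, 18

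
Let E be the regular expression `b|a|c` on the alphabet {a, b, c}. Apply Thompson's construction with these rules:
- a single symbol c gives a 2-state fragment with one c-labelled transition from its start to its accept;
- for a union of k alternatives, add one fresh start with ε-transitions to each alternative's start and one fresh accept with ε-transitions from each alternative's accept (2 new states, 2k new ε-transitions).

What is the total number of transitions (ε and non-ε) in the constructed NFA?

Bottom-up over the parse tree:
Each of the 3 symbol leaves contributes 1 transition (1 symbol, 0 ε).
  b|a|c — 9 transitions (3 symbol, 6 ε)

9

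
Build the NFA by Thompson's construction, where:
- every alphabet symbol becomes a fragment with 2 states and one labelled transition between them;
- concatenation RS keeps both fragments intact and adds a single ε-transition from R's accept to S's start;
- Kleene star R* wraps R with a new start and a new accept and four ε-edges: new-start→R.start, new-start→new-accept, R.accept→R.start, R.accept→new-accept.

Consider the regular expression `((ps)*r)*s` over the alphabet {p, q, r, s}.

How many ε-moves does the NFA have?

Building bottom-up:
Each of the 4 symbol leaves contributes 0 ε-transitions.
  ps — 1 ε-transition
  (ps)* — 5 ε-transitions
  (ps)*r — 6 ε-transitions
  ((ps)*r)* — 10 ε-transitions
  ((ps)*r)*s — 11 ε-transitions

11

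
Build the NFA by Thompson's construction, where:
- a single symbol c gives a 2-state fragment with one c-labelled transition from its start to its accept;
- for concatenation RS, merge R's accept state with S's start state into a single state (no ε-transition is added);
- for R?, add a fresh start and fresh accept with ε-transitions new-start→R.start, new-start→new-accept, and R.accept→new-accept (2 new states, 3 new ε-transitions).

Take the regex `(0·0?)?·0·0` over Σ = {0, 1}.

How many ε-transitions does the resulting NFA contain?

By structural recursion:
Each of the 4 symbol leaves contributes 0 ε-transitions.
  0? : 3 ε-transitions
  0·0? : 3 ε-transitions
  (0·0?)? : 6 ε-transitions
  (0·0?)?·0·0 : 6 ε-transitions

6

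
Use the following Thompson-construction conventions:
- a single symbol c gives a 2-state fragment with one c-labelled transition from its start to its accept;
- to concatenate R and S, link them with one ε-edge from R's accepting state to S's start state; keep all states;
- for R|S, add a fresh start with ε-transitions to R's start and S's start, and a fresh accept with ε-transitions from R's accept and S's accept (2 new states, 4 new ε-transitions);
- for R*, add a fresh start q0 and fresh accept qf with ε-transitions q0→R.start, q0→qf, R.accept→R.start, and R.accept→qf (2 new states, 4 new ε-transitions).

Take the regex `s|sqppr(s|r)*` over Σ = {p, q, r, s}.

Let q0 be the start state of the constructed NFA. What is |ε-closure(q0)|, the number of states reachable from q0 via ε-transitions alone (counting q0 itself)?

3

Let C(F) = |ε-closure(F.start)| within fragment F, and note whether F accepts ε. Symbol fragments have C = 1 and do not accept ε. Then:
  s|r : |closure| = 1 + 1 + 1 = 3 (the new accept is not ε-reachable since no branch accepts ε)
  (s|r)* : |closure| = 1 (new start) + 3 (body) + 1 (new accept) = 5
  sqppr(s|r)* : |closure| equals the left operand's closure size = 1 (its accept is not ε-reachable, so the closure stops there)
  s|sqppr(s|r)* : new start ε-reaches every alternative's start; none of them accept ε, so the new accept is not reached: |closure| = 1 + 1 + 1 = 3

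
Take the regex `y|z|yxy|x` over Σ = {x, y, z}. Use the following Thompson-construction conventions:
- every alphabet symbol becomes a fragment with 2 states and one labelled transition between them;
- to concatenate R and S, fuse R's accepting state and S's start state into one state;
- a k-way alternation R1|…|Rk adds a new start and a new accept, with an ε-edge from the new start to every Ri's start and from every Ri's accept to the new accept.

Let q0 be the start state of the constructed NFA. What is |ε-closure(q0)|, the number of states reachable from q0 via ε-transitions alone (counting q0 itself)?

Let C(F) = |ε-closure(F.start)| within fragment F, and note whether F accepts ε. Symbol fragments have C = 1 and do not accept ε. Then:
  yxy — same as the first factor's closure: |closure| = 1
  y|z|yxy|x — |closure| = 1 + 1 + 1 + 1 + 1 = 5 (the new accept is not ε-reachable since no branch accepts ε)

5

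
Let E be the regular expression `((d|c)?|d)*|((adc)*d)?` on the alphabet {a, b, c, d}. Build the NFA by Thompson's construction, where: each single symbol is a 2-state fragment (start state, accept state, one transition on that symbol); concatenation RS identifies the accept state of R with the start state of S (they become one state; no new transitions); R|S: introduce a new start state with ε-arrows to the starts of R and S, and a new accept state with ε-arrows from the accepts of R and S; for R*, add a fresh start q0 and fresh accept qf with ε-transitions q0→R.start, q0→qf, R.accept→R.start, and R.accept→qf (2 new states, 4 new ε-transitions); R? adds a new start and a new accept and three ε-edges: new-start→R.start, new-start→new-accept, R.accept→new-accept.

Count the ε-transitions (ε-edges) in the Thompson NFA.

26

By structural recursion:
Each of the 7 symbol leaves contributes 0 ε-transitions.
  d|c : 4 ε-transitions
  (d|c)? : 7 ε-transitions
  (d|c)?|d : 11 ε-transitions
  ((d|c)?|d)* : 15 ε-transitions
  adc : 0 ε-transitions
  (adc)* : 4 ε-transitions
  (adc)*d : 4 ε-transitions
  ((adc)*d)? : 7 ε-transitions
  ((d|c)?|d)*|((adc)*d)? : 26 ε-transitions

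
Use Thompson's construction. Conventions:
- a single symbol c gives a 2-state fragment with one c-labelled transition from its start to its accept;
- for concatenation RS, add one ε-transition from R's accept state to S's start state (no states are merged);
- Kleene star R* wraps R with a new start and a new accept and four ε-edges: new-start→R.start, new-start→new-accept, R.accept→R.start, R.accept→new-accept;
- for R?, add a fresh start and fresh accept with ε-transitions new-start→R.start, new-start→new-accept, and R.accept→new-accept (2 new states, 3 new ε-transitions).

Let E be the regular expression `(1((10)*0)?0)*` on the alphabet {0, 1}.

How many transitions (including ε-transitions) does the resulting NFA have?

20

Building bottom-up:
Each of the 5 symbol leaves contributes 1 transition (1 symbol, 0 ε).
  10 : 3 transitions (2 symbol, 1 ε)
  (10)* : 7 transitions (2 symbol, 5 ε)
  (10)*0 : 9 transitions (3 symbol, 6 ε)
  ((10)*0)? : 12 transitions (3 symbol, 9 ε)
  1((10)*0)?0 : 16 transitions (5 symbol, 11 ε)
  (1((10)*0)?0)* : 20 transitions (5 symbol, 15 ε)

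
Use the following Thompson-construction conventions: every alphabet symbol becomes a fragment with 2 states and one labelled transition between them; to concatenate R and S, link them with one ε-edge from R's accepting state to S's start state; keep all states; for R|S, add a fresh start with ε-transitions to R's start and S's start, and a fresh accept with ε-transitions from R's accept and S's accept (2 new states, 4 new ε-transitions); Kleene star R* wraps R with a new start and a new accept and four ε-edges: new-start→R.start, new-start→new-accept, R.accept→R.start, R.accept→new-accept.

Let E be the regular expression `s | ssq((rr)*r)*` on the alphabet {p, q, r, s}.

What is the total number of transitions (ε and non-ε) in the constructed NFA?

24

By structural recursion:
Each of the 7 symbol leaves contributes 1 transition (1 symbol, 0 ε).
  rr = 3 transitions (2 symbol, 1 ε)
  (rr)* = 7 transitions (2 symbol, 5 ε)
  (rr)*r = 9 transitions (3 symbol, 6 ε)
  ((rr)*r)* = 13 transitions (3 symbol, 10 ε)
  ssq((rr)*r)* = 19 transitions (6 symbol, 13 ε)
  s | ssq((rr)*r)* = 24 transitions (7 symbol, 17 ε)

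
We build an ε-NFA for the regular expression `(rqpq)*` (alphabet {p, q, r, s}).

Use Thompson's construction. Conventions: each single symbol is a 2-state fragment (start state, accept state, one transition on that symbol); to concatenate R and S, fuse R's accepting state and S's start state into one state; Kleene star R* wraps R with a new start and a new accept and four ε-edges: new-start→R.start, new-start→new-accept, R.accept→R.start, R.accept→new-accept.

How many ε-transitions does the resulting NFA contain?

4

Bottom-up over the parse tree:
Each of the 4 symbol leaves contributes 0 ε-transitions.
  rqpq → 0 ε-transitions
  (rqpq)* → 4 ε-transitions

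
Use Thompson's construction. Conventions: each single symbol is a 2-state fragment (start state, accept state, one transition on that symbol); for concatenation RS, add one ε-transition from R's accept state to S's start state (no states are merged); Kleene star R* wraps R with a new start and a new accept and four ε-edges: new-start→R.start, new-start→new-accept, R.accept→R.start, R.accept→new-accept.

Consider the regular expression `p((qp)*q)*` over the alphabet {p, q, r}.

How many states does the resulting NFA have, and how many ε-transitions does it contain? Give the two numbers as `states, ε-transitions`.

12, 11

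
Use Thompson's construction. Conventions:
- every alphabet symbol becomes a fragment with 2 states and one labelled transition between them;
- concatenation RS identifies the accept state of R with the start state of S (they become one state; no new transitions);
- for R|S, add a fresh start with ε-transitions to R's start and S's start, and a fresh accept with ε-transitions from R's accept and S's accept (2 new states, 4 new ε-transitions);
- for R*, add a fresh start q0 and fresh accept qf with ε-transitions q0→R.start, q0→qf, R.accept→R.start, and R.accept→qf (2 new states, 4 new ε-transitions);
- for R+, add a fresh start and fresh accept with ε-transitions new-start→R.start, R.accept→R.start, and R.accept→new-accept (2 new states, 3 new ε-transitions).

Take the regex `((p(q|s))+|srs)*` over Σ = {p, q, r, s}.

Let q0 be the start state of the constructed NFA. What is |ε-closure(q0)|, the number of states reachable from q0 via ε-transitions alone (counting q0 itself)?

Work bottom-up. For each fragment F, track |ε-closure(F.start)| and whether F's accept lies in that closure (i.e. whether F accepts ε). A single-symbol fragment has closure size 1 and does not accept ε.
  q|s — new start ε-reaches every alternative's start; none of them accept ε, so the new accept is not reached: C = 1 + 1 + 1 = 3
  p(q|s) — same as the first factor's closure: C = 1
  (p(q|s))+ — C = 1 + 1 = 2 (the body doesn't accept ε, so the new accept is not reached)
  srs — same as the first factor's closure: C = 1
  (p(q|s))+|srs — C = 1 + 2 + 1 = 4 (the new accept is not ε-reachable since no branch accepts ε)
  ((p(q|s))+|srs)* — new start has ε-edges to the inner start and to the new accept, so C = 2 + 4 = 6

6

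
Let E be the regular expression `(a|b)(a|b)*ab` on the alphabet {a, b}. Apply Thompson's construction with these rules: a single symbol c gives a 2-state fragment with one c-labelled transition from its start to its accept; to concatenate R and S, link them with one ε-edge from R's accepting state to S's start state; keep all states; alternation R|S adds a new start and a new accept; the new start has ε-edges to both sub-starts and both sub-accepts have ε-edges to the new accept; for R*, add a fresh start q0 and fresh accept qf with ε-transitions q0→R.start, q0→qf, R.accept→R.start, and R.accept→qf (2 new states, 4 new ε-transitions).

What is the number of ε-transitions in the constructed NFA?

15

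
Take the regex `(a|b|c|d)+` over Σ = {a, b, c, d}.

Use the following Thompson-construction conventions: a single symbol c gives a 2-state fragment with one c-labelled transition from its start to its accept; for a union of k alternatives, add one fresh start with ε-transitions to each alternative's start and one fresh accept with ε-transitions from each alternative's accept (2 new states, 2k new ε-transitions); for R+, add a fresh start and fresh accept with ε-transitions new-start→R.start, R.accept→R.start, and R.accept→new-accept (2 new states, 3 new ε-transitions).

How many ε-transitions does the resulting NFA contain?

By structural recursion:
Each of the 4 symbol leaves contributes 0 ε-transitions.
  a|b|c|d = 8 ε-transitions
  (a|b|c|d)+ = 11 ε-transitions

11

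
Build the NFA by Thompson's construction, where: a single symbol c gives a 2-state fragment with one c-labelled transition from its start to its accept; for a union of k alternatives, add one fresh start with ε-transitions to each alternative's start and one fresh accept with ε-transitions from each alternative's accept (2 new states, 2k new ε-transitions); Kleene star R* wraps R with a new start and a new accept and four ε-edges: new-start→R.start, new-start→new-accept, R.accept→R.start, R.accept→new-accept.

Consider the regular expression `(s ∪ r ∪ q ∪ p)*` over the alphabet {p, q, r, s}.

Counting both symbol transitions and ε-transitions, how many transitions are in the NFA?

By structural recursion:
Each of the 4 symbol leaves contributes 1 transition (1 symbol, 0 ε).
  s ∪ r ∪ q ∪ p — 12 transitions (4 symbol, 8 ε)
  (s ∪ r ∪ q ∪ p)* — 16 transitions (4 symbol, 12 ε)

16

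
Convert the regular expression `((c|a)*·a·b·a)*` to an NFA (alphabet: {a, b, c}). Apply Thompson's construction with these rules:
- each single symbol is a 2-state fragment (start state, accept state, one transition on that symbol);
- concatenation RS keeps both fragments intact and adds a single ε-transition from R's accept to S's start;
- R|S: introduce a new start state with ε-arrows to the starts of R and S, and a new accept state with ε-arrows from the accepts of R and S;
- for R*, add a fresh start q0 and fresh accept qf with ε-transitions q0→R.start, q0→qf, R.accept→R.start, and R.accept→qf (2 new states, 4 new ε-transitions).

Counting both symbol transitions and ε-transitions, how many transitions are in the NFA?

Per subexpression:
Each of the 5 symbol leaves contributes 1 transition (1 symbol, 0 ε).
  c|a — 6 transitions (2 symbol, 4 ε)
  (c|a)* — 10 transitions (2 symbol, 8 ε)
  (c|a)*·a·b·a — 16 transitions (5 symbol, 11 ε)
  ((c|a)*·a·b·a)* — 20 transitions (5 symbol, 15 ε)

20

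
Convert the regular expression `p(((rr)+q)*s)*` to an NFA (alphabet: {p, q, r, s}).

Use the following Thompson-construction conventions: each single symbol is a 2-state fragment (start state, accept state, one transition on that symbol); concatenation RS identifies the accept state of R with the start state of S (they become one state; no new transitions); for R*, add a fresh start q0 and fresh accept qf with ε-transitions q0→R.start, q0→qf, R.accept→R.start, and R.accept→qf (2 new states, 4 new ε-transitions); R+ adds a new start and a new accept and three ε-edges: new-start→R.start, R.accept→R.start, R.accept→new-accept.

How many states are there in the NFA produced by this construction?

12

Per subexpression:
Each of the 5 symbol leaves contributes a 2-state fragment.
  rr — 3 states
  (rr)+ — 5 states
  (rr)+q — 6 states
  ((rr)+q)* — 8 states
  ((rr)+q)*s — 9 states
  (((rr)+q)*s)* — 11 states
  p(((rr)+q)*s)* — 12 states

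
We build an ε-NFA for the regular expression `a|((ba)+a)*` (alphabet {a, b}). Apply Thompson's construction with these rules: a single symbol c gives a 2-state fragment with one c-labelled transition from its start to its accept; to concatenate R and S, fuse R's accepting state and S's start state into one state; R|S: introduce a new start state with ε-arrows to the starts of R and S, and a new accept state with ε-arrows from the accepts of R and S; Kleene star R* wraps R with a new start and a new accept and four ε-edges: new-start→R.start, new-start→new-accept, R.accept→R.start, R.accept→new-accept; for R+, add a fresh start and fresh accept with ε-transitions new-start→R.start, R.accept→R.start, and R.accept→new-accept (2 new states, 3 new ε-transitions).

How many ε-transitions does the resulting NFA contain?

11

By structural recursion:
Each of the 4 symbol leaves contributes 0 ε-transitions.
  ba → 0 ε-transitions
  (ba)+ → 3 ε-transitions
  (ba)+a → 3 ε-transitions
  ((ba)+a)* → 7 ε-transitions
  a|((ba)+a)* → 11 ε-transitions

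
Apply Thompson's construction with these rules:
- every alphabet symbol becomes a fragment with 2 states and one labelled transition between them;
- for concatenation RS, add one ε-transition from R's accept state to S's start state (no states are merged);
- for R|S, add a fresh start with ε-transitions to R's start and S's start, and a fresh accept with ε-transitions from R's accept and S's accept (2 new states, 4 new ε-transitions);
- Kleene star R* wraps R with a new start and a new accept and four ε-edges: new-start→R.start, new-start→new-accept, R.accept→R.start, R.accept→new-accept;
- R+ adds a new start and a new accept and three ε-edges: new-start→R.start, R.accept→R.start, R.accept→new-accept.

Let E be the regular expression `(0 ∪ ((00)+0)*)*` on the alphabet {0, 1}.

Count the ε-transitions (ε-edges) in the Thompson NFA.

Bottom-up over the parse tree:
Each of the 4 symbol leaves contributes 0 ε-transitions.
  00 : 1 ε-transition
  (00)+ : 4 ε-transitions
  (00)+0 : 5 ε-transitions
  ((00)+0)* : 9 ε-transitions
  0 ∪ ((00)+0)* : 13 ε-transitions
  (0 ∪ ((00)+0)*)* : 17 ε-transitions

17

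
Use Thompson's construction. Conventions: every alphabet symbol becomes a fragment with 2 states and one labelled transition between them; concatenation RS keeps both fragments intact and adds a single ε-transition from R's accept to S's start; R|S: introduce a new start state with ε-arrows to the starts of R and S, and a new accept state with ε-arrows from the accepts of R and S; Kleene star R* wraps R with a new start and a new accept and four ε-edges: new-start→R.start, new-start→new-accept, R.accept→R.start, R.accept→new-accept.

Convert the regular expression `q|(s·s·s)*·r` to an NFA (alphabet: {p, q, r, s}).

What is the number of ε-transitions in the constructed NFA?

Recursing over subexpressions:
Each of the 5 symbol leaves contributes 0 ε-transitions.
  s·s·s = 2 ε-transitions
  (s·s·s)* = 6 ε-transitions
  (s·s·s)*·r = 7 ε-transitions
  q|(s·s·s)*·r = 11 ε-transitions

11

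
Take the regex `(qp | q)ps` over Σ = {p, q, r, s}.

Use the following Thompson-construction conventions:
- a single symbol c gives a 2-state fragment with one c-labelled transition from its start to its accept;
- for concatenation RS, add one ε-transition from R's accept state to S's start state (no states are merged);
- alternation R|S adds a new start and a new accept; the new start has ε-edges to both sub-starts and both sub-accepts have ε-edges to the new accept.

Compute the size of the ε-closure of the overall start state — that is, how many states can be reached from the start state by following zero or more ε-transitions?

Work bottom-up. For each fragment F, track |ε-closure(F.start)| and whether F's accept lies in that closure (i.e. whether F accepts ε). A single-symbol fragment has closure size 1 and does not accept ε.
  qp : C equals the left operand's closure size = 1 (its accept is not ε-reachable, so the closure stops there)
  qp | q : new start ε-reaches every alternative's start; none of them accept ε, so the new accept is not reached: C = 1 + 1 + 1 = 3
  (qp | q)ps : C equals the left operand's closure size = 3 (its accept is not ε-reachable, so the closure stops there)

3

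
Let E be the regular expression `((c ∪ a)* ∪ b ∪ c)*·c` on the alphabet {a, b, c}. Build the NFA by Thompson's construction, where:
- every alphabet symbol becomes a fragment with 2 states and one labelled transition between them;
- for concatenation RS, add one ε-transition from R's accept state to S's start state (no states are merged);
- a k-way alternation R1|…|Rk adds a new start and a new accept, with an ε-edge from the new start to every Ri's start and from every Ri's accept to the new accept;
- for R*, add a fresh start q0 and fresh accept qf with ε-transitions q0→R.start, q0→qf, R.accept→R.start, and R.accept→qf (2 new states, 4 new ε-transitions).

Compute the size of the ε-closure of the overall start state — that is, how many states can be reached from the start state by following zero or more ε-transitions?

12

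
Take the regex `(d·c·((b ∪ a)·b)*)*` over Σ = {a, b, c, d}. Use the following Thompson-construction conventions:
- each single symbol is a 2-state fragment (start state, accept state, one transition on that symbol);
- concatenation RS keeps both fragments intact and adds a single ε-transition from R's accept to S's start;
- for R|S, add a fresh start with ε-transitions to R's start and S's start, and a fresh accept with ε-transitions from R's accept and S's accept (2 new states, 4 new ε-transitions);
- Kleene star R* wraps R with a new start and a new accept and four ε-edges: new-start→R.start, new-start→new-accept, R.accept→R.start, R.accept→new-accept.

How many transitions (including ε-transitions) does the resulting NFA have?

Bottom-up over the parse tree:
Each of the 5 symbol leaves contributes 1 transition (1 symbol, 0 ε).
  b ∪ a — 6 transitions (2 symbol, 4 ε)
  (b ∪ a)·b — 8 transitions (3 symbol, 5 ε)
  ((b ∪ a)·b)* — 12 transitions (3 symbol, 9 ε)
  d·c·((b ∪ a)·b)* — 16 transitions (5 symbol, 11 ε)
  (d·c·((b ∪ a)·b)*)* — 20 transitions (5 symbol, 15 ε)

20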